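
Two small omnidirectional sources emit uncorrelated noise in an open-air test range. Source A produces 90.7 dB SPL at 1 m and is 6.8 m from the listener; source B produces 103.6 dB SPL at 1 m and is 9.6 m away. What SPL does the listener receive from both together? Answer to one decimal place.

At the listener: L_A = 90.7 − 20·log₁₀(6.8) = 74.05 dB; L_B = 103.6 − 20·log₁₀(9.6) = 83.95 dB.
Combined: 10·log₁₀(10^(74.05/10)+10^(83.95/10)) = 84.4 dB SPL.

84.4 dB SPL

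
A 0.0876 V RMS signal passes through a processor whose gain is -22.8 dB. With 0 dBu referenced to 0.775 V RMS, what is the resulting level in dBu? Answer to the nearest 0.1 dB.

Input level: 20·log₁₀(0.0876/0.775) = -18.94 dBu.
Output: -18.94 − 22.8 = -41.7 dBu.

-41.7 dBu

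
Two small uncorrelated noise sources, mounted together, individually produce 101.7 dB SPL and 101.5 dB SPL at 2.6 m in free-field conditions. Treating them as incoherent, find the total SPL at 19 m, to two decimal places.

87.34 dB SPL

Combined at 2.6 m: 10·log₁₀(10^(101.7/10)+10^(101.5/10)) = 104.611 dB SPL.
Then apply −20·log₁₀(19/2.6) = -17.276 dB → 87.34 dB SPL.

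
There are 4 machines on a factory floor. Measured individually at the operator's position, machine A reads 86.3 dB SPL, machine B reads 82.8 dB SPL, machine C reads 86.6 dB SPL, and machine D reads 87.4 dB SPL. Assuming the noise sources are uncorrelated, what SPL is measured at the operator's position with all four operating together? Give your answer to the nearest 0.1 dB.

92.1 dB SPL

Uncorrelated sources add in intensity (power), not in dB.
L_total = 10·log₁₀(10^(86.3/10) + 10^(82.8/10) + 10^(86.6/10) + 10^(87.4/10)) = 10·log₁₀(1624000000) = 92.1 dB SPL.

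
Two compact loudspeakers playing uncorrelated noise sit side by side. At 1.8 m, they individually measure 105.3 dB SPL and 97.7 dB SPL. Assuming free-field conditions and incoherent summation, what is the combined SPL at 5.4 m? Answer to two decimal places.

Combined at 1.8 m: 10·log₁₀(10^(105.3/10)+10^(97.7/10)) = 105.996 dB SPL.
Then apply −20·log₁₀(5.4/1.8) = -9.542 dB → 96.45 dB SPL.

96.45 dB SPL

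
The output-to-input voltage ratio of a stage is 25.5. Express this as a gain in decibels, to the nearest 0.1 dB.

For a voltage ratio, dB = 20·log₁₀(V₂/V₁).
20·log₁₀(25.5) = 28.1 dB.

28.1 dB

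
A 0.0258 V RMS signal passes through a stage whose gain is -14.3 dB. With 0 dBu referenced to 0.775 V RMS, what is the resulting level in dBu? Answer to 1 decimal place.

-43.9 dBu

Input level: 20·log₁₀(0.0258/0.775) = -29.55 dBu.
Output: -29.55 − 14.3 = -43.9 dBu.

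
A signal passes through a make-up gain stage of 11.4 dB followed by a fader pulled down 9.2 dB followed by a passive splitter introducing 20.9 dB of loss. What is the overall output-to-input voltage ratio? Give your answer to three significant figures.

0.116

Net gain = 11.4 + (−9.2) + (−20.9) = -18.7 dB.
Voltage ratio = 10^(-18.7/20) = 0.116.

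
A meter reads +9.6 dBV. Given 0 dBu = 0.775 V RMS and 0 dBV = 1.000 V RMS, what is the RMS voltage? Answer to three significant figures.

3.02 V

V = 1.000 V × 10^(+9.6/20).
= 1.000 × 3.020 = 3.02 V.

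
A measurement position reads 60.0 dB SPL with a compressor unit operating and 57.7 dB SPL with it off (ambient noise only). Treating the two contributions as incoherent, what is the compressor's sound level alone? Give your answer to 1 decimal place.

Background correction is a power subtraction:
L_src = 10·log₁₀(10^(60.0/10) − 10^(57.7/10)) = 10·log₁₀(411200) = 56.1 dB SPL.

56.1 dB SPL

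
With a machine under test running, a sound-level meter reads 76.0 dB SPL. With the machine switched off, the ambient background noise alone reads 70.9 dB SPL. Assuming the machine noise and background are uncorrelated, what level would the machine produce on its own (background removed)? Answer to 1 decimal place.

Background correction is a power subtraction:
L_src = 10·log₁₀(10^(76.0/10) − 10^(70.9/10)) = 10·log₁₀(27510000) = 74.4 dB SPL.

74.4 dB SPL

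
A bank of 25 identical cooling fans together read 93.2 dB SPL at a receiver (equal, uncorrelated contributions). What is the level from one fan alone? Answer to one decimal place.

79.2 dB SPL

25 equal incoherent sources add 10·log₁₀(25) = 13.98 dB over one source.
L_one = 93.2 − 13.98 = 79.2 dB SPL.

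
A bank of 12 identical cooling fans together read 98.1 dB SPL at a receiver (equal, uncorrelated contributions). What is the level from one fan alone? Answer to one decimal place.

87.3 dB SPL

12 equal incoherent sources add 10·log₁₀(12) = 10.79 dB over one source.
L_one = 98.1 − 10.79 = 87.3 dB SPL.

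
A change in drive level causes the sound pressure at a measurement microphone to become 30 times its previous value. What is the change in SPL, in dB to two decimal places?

Sound pressure is an amplitude quantity: ΔL = 20·log₁₀(p₂/p₁).
20·log₁₀(30) = 29.54 dB.

29.54 dB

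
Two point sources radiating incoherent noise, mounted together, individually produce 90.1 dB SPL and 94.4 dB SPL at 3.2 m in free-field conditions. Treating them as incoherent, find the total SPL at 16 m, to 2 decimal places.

81.79 dB SPL

Combined at 3.2 m: 10·log₁₀(10^(90.1/10)+10^(94.4/10)) = 95.772 dB SPL.
Then apply −20·log₁₀(16/3.2) = -13.979 dB → 81.79 dB SPL.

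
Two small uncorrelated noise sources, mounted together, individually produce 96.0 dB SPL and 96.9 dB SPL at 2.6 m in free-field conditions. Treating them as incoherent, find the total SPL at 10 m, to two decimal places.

Combined at 2.6 m: 10·log₁₀(10^(96.0/10)+10^(96.9/10)) = 99.484 dB SPL.
Then apply −20·log₁₀(10/2.6) = -11.701 dB → 87.78 dB SPL.

87.78 dB SPL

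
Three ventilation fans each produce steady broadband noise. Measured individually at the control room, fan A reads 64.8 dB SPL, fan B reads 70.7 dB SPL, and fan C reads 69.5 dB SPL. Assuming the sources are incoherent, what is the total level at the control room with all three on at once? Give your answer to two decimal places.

Incoherent sources sum as intensities:
L_total = 10·log₁₀(10^(64.8/10) + 10^(70.7/10) + 10^(69.5/10)) = 10·log₁₀(23680000) = 73.74 dB SPL.

73.74 dB SPL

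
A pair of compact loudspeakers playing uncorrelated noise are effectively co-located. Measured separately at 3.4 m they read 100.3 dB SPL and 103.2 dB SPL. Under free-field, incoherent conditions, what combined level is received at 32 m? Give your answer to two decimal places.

Combined at 3.4 m: 10·log₁₀(10^(100.3/10)+10^(103.2/10)) = 104.998 dB SPL.
Then apply −20·log₁₀(32/3.4) = -19.473 dB → 85.52 dB SPL.

85.52 dB SPL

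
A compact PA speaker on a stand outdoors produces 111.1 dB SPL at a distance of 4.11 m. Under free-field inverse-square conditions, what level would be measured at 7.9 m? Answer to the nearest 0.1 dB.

105.4 dB SPL

For a point source in a free field, ΔL = −20·log₁₀(d₂/d₁).
ΔL = −20·log₁₀(7.9/4.11) = -5.68 dB, so L₂ = 111.1 + (-5.68) = 105.4 dB SPL.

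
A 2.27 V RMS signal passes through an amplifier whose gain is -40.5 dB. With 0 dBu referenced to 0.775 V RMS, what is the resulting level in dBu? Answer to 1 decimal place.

Input level: 20·log₁₀(2.27/0.775) = 9.33 dBu.
Output: 9.33 − 40.5 = -31.2 dBu.

-31.2 dBu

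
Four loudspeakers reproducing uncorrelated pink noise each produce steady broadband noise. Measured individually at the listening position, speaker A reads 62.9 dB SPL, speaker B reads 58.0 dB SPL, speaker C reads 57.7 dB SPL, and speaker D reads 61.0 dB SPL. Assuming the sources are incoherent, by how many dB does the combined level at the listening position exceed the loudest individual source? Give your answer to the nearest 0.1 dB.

3.6 dB

Uncorrelated sources add in intensity (power), not in dB.
L_total = 10·log₁₀(10^(62.9/10) + 10^(58.0/10) + 10^(57.7/10) + 10^(61.0/10)) = 66.46 dB SPL.
Excess over the loudest (62.9 dB): 66.46 − 62.9 = 3.6 dB.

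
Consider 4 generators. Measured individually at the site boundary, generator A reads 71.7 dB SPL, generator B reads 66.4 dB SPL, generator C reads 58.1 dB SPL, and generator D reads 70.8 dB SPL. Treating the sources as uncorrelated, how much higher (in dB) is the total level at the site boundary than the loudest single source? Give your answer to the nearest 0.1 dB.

3.3 dB

Incoherent sources sum as intensities:
L_total = 10·log₁₀(10^(71.7/10) + 10^(66.4/10) + 10^(58.1/10) + 10^(70.8/10)) = 75.03 dB SPL.
Excess over the loudest (71.7 dB): 75.03 − 71.7 = 3.3 dB.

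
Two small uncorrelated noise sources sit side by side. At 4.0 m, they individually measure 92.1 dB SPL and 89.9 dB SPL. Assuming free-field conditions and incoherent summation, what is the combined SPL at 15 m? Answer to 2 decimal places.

Combined at 4.0 m: 10·log₁₀(10^(92.1/10)+10^(89.9/10)) = 94.148 dB SPL.
Then apply −20·log₁₀(15/4.0) = -11.481 dB → 82.67 dB SPL.

82.67 dB SPL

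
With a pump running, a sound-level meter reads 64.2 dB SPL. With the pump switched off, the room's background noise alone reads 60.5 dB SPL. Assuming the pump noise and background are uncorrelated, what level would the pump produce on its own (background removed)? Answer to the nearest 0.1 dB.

61.8 dB SPL

Subtract intensities: L_src = 10·log₁₀(10^(L_total/10) − 10^(L_bg/10)).
L_src = 10·log₁₀(10^(64.2/10) − 10^(60.5/10)) = 10·log₁₀(1508000) = 61.8 dB SPL.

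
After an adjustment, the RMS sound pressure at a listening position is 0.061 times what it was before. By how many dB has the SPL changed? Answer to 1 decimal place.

-24.3 dB

SPL change from a pressure ratio uses the 20·log₁₀ form:
20·log₁₀(0.061) = -24.3 dB.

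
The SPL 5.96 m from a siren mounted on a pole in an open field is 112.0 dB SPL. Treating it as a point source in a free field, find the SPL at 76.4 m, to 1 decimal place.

89.8 dB SPL

For a point source in a free field, ΔL = −20·log₁₀(d₂/d₁).
ΔL = −20·log₁₀(76.4/5.96) = -22.16 dB, so L₂ = 112.0 + (-22.16) = 89.8 dB SPL.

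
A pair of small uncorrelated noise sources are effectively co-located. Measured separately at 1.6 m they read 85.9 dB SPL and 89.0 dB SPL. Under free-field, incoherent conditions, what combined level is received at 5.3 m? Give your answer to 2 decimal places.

Combined at 1.6 m: 10·log₁₀(10^(85.9/10)+10^(89.0/10)) = 90.731 dB SPL.
Then apply −20·log₁₀(5.3/1.6) = -10.403 dB → 80.33 dB SPL.

80.33 dB SPL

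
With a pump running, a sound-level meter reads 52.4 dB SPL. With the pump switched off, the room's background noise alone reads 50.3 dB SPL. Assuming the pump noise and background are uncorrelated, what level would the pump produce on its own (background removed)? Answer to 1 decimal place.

48.2 dB SPL

Remove the background by subtracting linear intensities:
L_src = 10·log₁₀(10^(52.4/10) − 10^(50.3/10)) = 10·log₁₀(66630) = 48.2 dB SPL.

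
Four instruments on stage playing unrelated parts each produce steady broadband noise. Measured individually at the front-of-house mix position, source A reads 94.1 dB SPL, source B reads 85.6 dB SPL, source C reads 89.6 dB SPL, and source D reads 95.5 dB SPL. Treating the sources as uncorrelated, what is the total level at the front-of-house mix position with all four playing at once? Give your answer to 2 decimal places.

98.69 dB SPL

Incoherent sources sum as intensities:
L_total = 10·log₁₀(10^(94.1/10) + 10^(85.6/10) + 10^(89.6/10) + 10^(95.5/10)) = 10·log₁₀(7394000000) = 98.69 dB SPL.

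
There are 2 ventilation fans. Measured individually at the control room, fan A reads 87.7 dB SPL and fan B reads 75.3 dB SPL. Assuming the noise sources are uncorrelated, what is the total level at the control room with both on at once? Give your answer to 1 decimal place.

Incoherent sources sum as intensities:
L_total = 10·log₁₀(10^(87.7/10) + 10^(75.3/10)) = 10·log₁₀(622700000) = 87.9 dB SPL.

87.9 dB SPL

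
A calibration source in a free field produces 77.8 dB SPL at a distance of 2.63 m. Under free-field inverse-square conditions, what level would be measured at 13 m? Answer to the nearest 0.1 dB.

63.9 dB SPL

For a point source in a free field, ΔL = −20·log₁₀(d₂/d₁).
ΔL = −20·log₁₀(13/2.63) = -13.88 dB, so L₂ = 77.8 + (-13.88) = 63.9 dB SPL.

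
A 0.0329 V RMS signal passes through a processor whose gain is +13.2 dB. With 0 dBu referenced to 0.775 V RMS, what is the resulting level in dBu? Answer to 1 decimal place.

-14.2 dBu

Input level: 20·log₁₀(0.0329/0.775) = -27.44 dBu.
Output: -27.44 + 13.2 = -14.2 dBu.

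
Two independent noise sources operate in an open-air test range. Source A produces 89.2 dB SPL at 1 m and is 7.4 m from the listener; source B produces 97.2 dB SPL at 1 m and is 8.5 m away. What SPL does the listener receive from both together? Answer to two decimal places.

79.44 dB SPL

At the listener: L_A = 89.2 − 20·log₁₀(7.4) = 71.815 dB; L_B = 97.2 − 20·log₁₀(8.5) = 78.612 dB.
Combined: 10·log₁₀(10^(71.815/10)+10^(78.612/10)) = 79.44 dB SPL.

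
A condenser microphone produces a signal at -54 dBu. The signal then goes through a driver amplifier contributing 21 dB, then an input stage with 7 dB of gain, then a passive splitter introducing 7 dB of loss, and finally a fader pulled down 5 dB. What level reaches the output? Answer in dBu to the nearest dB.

-38 dBu

Cascaded gains and losses add directly in dB.
-54 + 21 + 7 − 7 − 5 = -38 dBu.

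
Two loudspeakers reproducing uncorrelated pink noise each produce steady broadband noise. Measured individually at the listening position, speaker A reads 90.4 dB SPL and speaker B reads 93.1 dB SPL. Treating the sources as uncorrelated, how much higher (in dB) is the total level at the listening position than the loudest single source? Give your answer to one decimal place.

1.9 dB

Uncorrelated sources add in intensity (power), not in dB.
L_total = 10·log₁₀(10^(90.4/10) + 10^(93.1/10)) = 94.97 dB SPL.
Excess over the loudest (93.1 dB): 94.97 − 93.1 = 1.9 dB.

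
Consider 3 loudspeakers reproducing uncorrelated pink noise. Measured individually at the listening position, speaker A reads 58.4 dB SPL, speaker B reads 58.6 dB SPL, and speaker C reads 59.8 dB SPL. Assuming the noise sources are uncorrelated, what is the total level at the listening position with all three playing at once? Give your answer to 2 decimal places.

Uncorrelated sources add in intensity (power), not in dB.
L_total = 10·log₁₀(10^(58.4/10) + 10^(58.6/10) + 10^(59.8/10)) = 10·log₁₀(2371000) = 63.75 dB SPL.

63.75 dB SPL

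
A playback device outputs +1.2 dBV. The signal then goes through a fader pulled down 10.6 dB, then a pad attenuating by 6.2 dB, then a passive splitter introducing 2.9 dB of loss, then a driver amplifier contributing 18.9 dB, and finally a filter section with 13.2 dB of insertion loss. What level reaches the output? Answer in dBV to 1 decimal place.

Cascaded gains and losses add directly in dB.
+1.2 − 10.6 − 6.2 − 2.9 + 18.9 − 13.2 = -12.8 dBV.

-12.8 dBV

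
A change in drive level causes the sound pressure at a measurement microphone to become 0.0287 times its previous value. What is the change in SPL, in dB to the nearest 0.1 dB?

-30.8 dB

SPL change from a pressure ratio uses the 20·log₁₀ form:
20·log₁₀(0.0287) = -30.8 dB.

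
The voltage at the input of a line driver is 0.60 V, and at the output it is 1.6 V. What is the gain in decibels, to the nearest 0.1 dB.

8.5 dB

Voltage ratio → dB uses the 20·log₁₀ form:
20·log₁₀(1.6/0.60) = 20·log₁₀(2.667) = 8.5 dB.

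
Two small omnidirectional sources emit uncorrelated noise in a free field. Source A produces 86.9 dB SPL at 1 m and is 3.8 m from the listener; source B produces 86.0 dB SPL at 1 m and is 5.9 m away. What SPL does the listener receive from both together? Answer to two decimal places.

At the listener: L_A = 86.9 − 20·log₁₀(3.8) = 75.304 dB; L_B = 86.0 − 20·log₁₀(5.9) = 70.583 dB.
Combined: 10·log₁₀(10^(75.304/10)+10^(70.583/10)) = 76.57 dB SPL.

76.57 dB SPL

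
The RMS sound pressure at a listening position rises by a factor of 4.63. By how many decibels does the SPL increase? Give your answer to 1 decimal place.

13.3 dB

SPL change from a pressure ratio uses the 20·log₁₀ form:
20·log₁₀(4.63) = 13.3 dB.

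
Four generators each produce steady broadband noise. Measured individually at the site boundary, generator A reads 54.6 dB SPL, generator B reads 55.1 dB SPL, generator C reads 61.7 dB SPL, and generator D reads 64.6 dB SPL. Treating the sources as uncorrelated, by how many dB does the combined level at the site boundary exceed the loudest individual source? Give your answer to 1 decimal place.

2.4 dB

Uncorrelated sources add in intensity (power), not in dB.
L_total = 10·log₁₀(10^(54.6/10) + 10^(55.1/10) + 10^(61.7/10) + 10^(64.6/10)) = 66.97 dB SPL.
Excess over the loudest (64.6 dB): 66.97 − 64.6 = 2.4 dB.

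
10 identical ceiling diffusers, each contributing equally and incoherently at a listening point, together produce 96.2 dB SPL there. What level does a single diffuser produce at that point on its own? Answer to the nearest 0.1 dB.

10 equal incoherent sources add 10·log₁₀(10) = 10.00 dB over one source.
L_one = 96.2 − 10.00 = 86.2 dB SPL.

86.2 dB SPL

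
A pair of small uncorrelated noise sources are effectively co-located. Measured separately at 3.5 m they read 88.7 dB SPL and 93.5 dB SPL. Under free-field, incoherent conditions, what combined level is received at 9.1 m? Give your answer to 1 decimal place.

Combined at 3.5 m: 10·log₁₀(10^(88.7/10)+10^(93.5/10)) = 94.74 dB SPL.
Then apply −20·log₁₀(9.1/3.5) = -8.30 dB → 86.4 dB SPL.

86.4 dB SPL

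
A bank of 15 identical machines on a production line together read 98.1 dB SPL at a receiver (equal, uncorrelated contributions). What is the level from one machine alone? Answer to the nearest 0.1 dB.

15 equal incoherent sources add 10·log₁₀(15) = 11.76 dB over one source.
L_one = 98.1 − 11.76 = 86.3 dB SPL.

86.3 dB SPL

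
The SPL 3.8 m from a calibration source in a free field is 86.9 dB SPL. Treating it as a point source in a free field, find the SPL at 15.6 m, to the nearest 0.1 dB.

Free-field point source: level drops by 20·log₁₀ of the distance ratio.
ΔL = −20·log₁₀(15.6/3.8) = -12.27 dB, so L₂ = 86.9 + (-12.27) = 74.6 dB SPL.

74.6 dB SPL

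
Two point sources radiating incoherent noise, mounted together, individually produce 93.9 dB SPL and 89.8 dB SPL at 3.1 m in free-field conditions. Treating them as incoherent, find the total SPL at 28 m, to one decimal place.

76.2 dB SPL

Combined at 3.1 m: 10·log₁₀(10^(93.9/10)+10^(89.8/10)) = 95.33 dB SPL.
Then apply −20·log₁₀(28/3.1) = -19.12 dB → 76.2 dB SPL.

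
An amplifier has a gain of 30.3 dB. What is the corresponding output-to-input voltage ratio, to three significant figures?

Voltage ratio = 10^(dB/20).
10^(30.3/20) = 10^(1.515) = 32.7.

32.7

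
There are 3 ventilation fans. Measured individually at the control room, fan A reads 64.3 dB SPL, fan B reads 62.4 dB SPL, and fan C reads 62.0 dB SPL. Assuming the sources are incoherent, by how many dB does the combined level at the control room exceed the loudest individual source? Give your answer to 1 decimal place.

Incoherent sources sum as intensities:
L_total = 10·log₁₀(10^(64.3/10) + 10^(62.4/10) + 10^(62.0/10)) = 67.79 dB SPL.
Excess over the loudest (64.3 dB): 67.79 − 64.3 = 3.5 dB.

3.5 dB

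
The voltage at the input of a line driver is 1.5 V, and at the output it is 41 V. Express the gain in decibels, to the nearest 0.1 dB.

Voltage ratio → dB uses the 20·log₁₀ form:
20·log₁₀(41/1.5) = 20·log₁₀(27.33) = 28.7 dB.

28.7 dB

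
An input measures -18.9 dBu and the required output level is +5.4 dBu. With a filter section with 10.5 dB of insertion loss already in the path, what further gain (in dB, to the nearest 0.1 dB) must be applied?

34.8 dB

The required make-up gain is the shortfall in the dB sum.
G = +5.4 − (-18.9) + 10.5 = 34.8 dB.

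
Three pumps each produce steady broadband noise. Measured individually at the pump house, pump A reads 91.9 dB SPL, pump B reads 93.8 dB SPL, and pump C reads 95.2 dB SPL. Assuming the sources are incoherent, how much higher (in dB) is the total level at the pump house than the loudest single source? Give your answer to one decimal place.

3.4 dB

Incoherent sources sum as intensities:
L_total = 10·log₁₀(10^(91.9/10) + 10^(93.8/10) + 10^(95.2/10)) = 98.61 dB SPL.
Excess over the loudest (95.2 dB): 98.61 − 95.2 = 3.4 dB.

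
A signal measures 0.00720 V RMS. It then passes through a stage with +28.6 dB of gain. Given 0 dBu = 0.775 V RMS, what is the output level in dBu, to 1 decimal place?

-12.0 dBu

Input level: 20·log₁₀(0.00720/0.775) = -40.64 dBu.
Output: -40.64 + 28.6 = -12.0 dBu.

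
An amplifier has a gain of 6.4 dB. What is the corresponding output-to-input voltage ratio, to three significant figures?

2.09

Voltage ratio = 10^(dB/20).
10^(6.4/20) = 10^(0.3200) = 2.09.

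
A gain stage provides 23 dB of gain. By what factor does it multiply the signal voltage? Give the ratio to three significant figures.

Voltage ratio = 10^(dB/20).
10^(23/20) = 10^(1.150) = 14.1.

14.1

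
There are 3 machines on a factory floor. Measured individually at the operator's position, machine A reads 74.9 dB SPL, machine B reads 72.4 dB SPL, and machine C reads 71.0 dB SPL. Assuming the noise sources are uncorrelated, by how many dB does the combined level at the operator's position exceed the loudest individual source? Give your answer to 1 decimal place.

Incoherent sources sum as intensities:
L_total = 10·log₁₀(10^(74.9/10) + 10^(72.4/10) + 10^(71.0/10)) = 77.84 dB SPL.
Excess over the loudest (74.9 dB): 77.84 − 74.9 = 2.9 dB.

2.9 dB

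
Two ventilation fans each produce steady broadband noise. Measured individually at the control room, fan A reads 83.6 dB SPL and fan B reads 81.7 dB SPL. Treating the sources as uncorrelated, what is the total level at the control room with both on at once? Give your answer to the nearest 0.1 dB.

85.8 dB SPL

Add the sources as powers (linear), then convert back to dB:
L_total = 10·log₁₀(10^(83.6/10) + 10^(81.7/10)) = 10·log₁₀(377000000) = 85.8 dB SPL.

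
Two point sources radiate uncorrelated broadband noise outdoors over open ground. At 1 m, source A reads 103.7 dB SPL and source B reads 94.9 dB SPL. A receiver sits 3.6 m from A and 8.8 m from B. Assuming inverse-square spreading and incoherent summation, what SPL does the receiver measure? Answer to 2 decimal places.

92.67 dB SPL

At the listener: L_A = 103.7 − 20·log₁₀(3.6) = 92.574 dB; L_B = 94.9 − 20·log₁₀(8.8) = 76.010 dB.
Combined: 10·log₁₀(10^(92.574/10)+10^(76.010/10)) = 92.67 dB SPL.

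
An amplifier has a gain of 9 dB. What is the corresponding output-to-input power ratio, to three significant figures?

Power ratio = 10^(dB/10).
10^(9/10) = 10^(0.9000) = 7.94.

7.94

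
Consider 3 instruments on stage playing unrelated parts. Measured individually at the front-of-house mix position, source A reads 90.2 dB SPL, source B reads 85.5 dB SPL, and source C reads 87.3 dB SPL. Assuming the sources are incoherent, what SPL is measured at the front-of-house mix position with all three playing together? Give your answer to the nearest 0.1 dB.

92.9 dB SPL

Incoherent sources sum as intensities:
L_total = 10·log₁₀(10^(90.2/10) + 10^(85.5/10) + 10^(87.3/10)) = 10·log₁₀(1939000000) = 92.9 dB SPL.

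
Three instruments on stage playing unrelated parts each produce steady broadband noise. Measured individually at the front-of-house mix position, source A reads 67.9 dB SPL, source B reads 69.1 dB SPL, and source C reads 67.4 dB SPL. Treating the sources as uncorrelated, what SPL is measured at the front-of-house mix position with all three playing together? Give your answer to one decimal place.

73.0 dB SPL

Add the sources as powers (linear), then convert back to dB:
L_total = 10·log₁₀(10^(67.9/10) + 10^(69.1/10) + 10^(67.4/10)) = 10·log₁₀(19790000) = 73.0 dB SPL.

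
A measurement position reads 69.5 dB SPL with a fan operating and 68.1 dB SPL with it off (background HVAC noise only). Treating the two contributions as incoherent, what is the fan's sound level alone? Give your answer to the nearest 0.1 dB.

63.9 dB SPL

Background correction is a power subtraction:
L_src = 10·log₁₀(10^(69.5/10) − 10^(68.1/10)) = 10·log₁₀(2456000) = 63.9 dB SPL.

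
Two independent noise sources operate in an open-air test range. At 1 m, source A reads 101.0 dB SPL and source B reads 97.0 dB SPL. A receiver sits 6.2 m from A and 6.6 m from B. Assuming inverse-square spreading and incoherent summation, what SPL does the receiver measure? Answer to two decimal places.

86.46 dB SPL

At the listener: L_A = 101.0 − 20·log₁₀(6.2) = 85.152 dB; L_B = 97.0 − 20·log₁₀(6.6) = 80.609 dB.
Combined: 10·log₁₀(10^(85.152/10)+10^(80.609/10)) = 86.46 dB SPL.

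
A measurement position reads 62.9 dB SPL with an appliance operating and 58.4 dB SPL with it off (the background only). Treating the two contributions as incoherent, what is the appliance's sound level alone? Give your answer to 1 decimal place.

61.0 dB SPL

Subtract intensities: L_src = 10·log₁₀(10^(L_total/10) − 10^(L_bg/10)).
L_src = 10·log₁₀(10^(62.9/10) − 10^(58.4/10)) = 10·log₁₀(1258000) = 61.0 dB SPL.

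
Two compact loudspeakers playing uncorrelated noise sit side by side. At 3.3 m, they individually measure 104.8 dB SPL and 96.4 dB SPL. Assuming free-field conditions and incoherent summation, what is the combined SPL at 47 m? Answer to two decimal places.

Combined at 3.3 m: 10·log₁₀(10^(104.8/10)+10^(96.4/10)) = 105.386 dB SPL.
Then apply −20·log₁₀(47/3.3) = -23.072 dB → 82.31 dB SPL.

82.31 dB SPL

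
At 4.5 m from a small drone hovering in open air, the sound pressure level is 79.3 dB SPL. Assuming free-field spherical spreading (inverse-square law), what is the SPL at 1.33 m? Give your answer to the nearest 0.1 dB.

89.9 dB SPL

Free-field point source: level drops by 20·log₁₀ of the distance ratio.
ΔL = −20·log₁₀(1.33/4.5) = 10.59 dB, so L₂ = 79.3 + (10.59) = 89.9 dB SPL.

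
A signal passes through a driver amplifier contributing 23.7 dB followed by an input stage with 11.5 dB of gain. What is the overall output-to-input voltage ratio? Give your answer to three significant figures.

57.5

Net gain = 23.7 + 11.5 = 35.2 dB.
Voltage ratio = 10^(35.2/20) = 57.5.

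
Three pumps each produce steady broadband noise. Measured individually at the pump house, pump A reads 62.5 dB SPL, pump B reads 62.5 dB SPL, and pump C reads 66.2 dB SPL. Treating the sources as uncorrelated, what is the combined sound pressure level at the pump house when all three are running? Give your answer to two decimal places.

Add the sources as powers (linear), then convert back to dB:
L_total = 10·log₁₀(10^(62.5/10) + 10^(62.5/10) + 10^(66.2/10)) = 10·log₁₀(7725000) = 68.88 dB SPL.

68.88 dB SPL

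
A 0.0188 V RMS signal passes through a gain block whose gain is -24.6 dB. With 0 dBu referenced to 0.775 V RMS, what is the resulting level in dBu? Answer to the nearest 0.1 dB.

Input level: 20·log₁₀(0.0188/0.775) = -32.30 dBu.
Output: -32.30 − 24.6 = -56.9 dBu.

-56.9 dBu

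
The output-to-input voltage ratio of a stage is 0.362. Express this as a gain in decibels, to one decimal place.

-8.8 dB

Voltage is an amplitude quantity, so gain = 20·log₁₀(V_out/V_in).
20·log₁₀(0.362) = -8.8 dB.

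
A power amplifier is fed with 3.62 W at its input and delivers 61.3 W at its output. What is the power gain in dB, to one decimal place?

Power ratio → dB uses the 10·log₁₀ form:
10·log₁₀(61.3/3.62) = 10·log₁₀(16.93) = 12.3 dB.

12.3 dB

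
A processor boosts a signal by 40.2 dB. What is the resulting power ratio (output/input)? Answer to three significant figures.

Power ratio = 10^(dB/10).
10^(40.2/10) = 10^(4.020) = 10500.

10500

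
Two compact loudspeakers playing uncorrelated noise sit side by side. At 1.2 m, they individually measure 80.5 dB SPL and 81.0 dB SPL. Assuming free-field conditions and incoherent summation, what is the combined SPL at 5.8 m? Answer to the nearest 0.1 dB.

Combined at 1.2 m: 10·log₁₀(10^(80.5/10)+10^(81.0/10)) = 83.77 dB SPL.
Then apply −20·log₁₀(5.8/1.2) = -13.68 dB → 70.1 dB SPL.

70.1 dB SPL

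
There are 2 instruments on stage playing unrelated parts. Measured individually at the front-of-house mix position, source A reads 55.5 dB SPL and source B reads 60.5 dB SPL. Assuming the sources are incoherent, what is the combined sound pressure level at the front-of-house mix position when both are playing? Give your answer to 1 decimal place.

61.7 dB SPL

Add the sources as powers (linear), then convert back to dB:
L_total = 10·log₁₀(10^(55.5/10) + 10^(60.5/10)) = 10·log₁₀(1477000) = 61.7 dB SPL.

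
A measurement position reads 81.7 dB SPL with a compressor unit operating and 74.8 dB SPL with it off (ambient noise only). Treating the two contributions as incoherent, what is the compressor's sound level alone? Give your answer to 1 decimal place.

Background correction is a power subtraction:
L_src = 10·log₁₀(10^(81.7/10) − 10^(74.8/10)) = 10·log₁₀(117700000) = 80.7 dB SPL.

80.7 dB SPL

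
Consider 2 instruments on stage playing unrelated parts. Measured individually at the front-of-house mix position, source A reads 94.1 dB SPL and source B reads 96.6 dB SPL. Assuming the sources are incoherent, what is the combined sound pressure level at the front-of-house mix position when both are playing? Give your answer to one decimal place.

98.5 dB SPL

Add the sources as powers (linear), then convert back to dB:
L_total = 10·log₁₀(10^(94.1/10) + 10^(96.6/10)) = 10·log₁₀(7141000000) = 98.5 dB SPL.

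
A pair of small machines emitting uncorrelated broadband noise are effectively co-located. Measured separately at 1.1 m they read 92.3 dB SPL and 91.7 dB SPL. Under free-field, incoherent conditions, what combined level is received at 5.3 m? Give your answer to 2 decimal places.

81.36 dB SPL

Combined at 1.1 m: 10·log₁₀(10^(92.3/10)+10^(91.7/10)) = 95.021 dB SPL.
Then apply −20·log₁₀(5.3/1.1) = -13.658 dB → 81.36 dB SPL.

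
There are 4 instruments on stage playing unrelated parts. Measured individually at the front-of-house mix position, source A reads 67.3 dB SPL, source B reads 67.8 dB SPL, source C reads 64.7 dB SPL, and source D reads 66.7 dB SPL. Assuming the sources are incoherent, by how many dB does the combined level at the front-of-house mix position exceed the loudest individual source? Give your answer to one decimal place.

5.0 dB

Incoherent sources sum as intensities:
L_total = 10·log₁₀(10^(67.3/10) + 10^(67.8/10) + 10^(64.7/10) + 10^(66.7/10)) = 72.79 dB SPL.
Excess over the loudest (67.8 dB): 72.79 − 67.8 = 5.0 dB.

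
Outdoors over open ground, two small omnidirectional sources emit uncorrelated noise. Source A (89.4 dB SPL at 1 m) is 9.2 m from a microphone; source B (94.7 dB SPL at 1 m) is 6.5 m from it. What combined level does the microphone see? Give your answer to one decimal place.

At the listener: L_A = 89.4 − 20·log₁₀(9.2) = 70.12 dB; L_B = 94.7 − 20·log₁₀(6.5) = 78.44 dB.
Combined: 10·log₁₀(10^(70.12/10)+10^(78.44/10)) = 79.0 dB SPL.

79.0 dB SPL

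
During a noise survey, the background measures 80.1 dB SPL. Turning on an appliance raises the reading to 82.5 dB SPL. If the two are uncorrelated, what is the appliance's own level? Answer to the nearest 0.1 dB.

Remove the background by subtracting linear intensities:
L_src = 10·log₁₀(10^(82.5/10) − 10^(80.1/10)) = 10·log₁₀(75500000) = 78.8 dB SPL.

78.8 dB SPL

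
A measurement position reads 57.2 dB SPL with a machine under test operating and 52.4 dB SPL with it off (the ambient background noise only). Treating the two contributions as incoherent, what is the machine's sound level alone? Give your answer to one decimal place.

55.5 dB SPL

Subtract intensities: L_src = 10·log₁₀(10^(L_total/10) − 10^(L_bg/10)).
L_src = 10·log₁₀(10^(57.2/10) − 10^(52.4/10)) = 10·log₁₀(351000) = 55.5 dB SPL.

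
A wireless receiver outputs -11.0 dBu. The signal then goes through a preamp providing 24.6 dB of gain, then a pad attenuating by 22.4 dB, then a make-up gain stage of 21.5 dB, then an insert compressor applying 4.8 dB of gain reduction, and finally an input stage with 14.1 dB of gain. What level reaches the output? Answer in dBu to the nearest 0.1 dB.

+22.0 dBu

Cascaded gains and losses add directly in dB.
-11.0 + 24.6 − 22.4 + 21.5 − 4.8 + 14.1 = +22.0 dBu.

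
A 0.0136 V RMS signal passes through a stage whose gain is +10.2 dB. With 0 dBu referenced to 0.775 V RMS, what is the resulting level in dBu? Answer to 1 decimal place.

Input level: 20·log₁₀(0.0136/0.775) = -35.12 dBu.
Output: -35.12 + 10.2 = -24.9 dBu.

-24.9 dBu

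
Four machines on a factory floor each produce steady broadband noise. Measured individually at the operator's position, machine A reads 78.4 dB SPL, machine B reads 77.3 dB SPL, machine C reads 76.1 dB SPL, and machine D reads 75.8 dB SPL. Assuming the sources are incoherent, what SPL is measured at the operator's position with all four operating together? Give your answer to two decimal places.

Add the sources as powers (linear), then convert back to dB:
L_total = 10·log₁₀(10^(78.4/10) + 10^(77.3/10) + 10^(76.1/10) + 10^(75.8/10)) = 10·log₁₀(201600000) = 83.05 dB SPL.

83.05 dB SPL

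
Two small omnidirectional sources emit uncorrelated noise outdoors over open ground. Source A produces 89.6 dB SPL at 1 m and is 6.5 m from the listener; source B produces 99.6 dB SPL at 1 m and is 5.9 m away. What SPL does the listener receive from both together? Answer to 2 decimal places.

At the listener: L_A = 89.6 − 20·log₁₀(6.5) = 73.342 dB; L_B = 99.6 − 20·log₁₀(5.9) = 84.183 dB.
Combined: 10·log₁₀(10^(73.342/10)+10^(84.183/10)) = 84.53 dB SPL.

84.53 dB SPL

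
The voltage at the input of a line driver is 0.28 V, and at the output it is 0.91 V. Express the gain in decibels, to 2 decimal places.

10.24 dB

Voltage is an amplitude quantity, so gain = 20·log₁₀(V_out/V_in).
20·log₁₀(0.91/0.28) = 20·log₁₀(3.250) = 10.24 dB.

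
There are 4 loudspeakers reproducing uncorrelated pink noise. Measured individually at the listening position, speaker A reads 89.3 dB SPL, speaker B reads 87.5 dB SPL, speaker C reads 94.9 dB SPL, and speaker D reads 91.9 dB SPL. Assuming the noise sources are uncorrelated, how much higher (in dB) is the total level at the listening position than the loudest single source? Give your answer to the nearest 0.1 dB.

Add the sources as powers (linear), then convert back to dB:
L_total = 10·log₁₀(10^(89.3/10) + 10^(87.5/10) + 10^(94.9/10) + 10^(91.9/10)) = 97.82 dB SPL.
Excess over the loudest (94.9 dB): 97.82 − 94.9 = 2.9 dB.

2.9 dB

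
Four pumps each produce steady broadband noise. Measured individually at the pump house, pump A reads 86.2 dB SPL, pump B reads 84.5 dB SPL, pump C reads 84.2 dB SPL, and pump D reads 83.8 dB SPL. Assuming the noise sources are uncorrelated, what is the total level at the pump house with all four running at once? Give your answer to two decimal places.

90.80 dB SPL

Uncorrelated sources add in intensity (power), not in dB.
L_total = 10·log₁₀(10^(86.2/10) + 10^(84.5/10) + 10^(84.2/10) + 10^(83.8/10)) = 10·log₁₀(1202000000) = 90.80 dB SPL.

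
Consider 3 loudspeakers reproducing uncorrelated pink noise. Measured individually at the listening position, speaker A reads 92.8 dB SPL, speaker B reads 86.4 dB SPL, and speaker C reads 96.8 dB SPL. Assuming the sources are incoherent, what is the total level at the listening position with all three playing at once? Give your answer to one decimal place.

98.5 dB SPL

Incoherent sources sum as intensities:
L_total = 10·log₁₀(10^(92.8/10) + 10^(86.4/10) + 10^(96.8/10)) = 10·log₁₀(7128000000) = 98.5 dB SPL.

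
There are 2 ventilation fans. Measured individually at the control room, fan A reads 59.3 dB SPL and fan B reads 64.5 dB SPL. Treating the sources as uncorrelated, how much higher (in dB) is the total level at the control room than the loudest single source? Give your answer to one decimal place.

1.1 dB

Incoherent sources sum as intensities:
L_total = 10·log₁₀(10^(59.3/10) + 10^(64.5/10)) = 65.65 dB SPL.
Excess over the loudest (64.5 dB): 65.65 − 64.5 = 1.1 dB.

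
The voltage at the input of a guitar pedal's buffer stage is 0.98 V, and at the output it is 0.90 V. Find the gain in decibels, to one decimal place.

-0.7 dB

Voltage ratio → dB uses the 20·log₁₀ form:
20·log₁₀(0.90/0.98) = 20·log₁₀(0.9184) = -0.7 dB.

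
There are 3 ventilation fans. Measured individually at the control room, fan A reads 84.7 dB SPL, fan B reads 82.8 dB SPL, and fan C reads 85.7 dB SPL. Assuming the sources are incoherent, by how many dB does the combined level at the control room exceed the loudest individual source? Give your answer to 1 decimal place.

3.6 dB

Add the sources as powers (linear), then convert back to dB:
L_total = 10·log₁₀(10^(84.7/10) + 10^(82.8/10) + 10^(85.7/10)) = 89.33 dB SPL.
Excess over the loudest (85.7 dB): 89.33 − 85.7 = 3.6 dB.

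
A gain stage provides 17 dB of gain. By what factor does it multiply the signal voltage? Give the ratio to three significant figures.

Voltage ratio = 10^(dB/20).
10^(17/20) = 10^(0.8500) = 7.08.

7.08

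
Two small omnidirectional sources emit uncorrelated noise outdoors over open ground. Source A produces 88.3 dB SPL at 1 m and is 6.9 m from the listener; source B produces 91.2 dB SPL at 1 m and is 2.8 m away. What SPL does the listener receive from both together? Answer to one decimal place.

82.6 dB SPL

At the listener: L_A = 88.3 − 20·log₁₀(6.9) = 71.52 dB; L_B = 91.2 − 20·log₁₀(2.8) = 82.26 dB.
Combined: 10·log₁₀(10^(71.52/10)+10^(82.26/10)) = 82.6 dB SPL.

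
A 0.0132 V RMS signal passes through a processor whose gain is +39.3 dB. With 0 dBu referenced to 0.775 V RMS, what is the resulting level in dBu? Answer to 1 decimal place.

+3.9 dBu

Input level: 20·log₁₀(0.0132/0.775) = -35.37 dBu.
Output: -35.37 + 39.3 = +3.9 dBu.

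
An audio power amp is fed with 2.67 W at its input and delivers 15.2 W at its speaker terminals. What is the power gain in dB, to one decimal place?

Power is a power quantity, so gain = 10·log₁₀(P_out/P_in).
10·log₁₀(15.2/2.67) = 10·log₁₀(5.693) = 7.6 dB.

7.6 dB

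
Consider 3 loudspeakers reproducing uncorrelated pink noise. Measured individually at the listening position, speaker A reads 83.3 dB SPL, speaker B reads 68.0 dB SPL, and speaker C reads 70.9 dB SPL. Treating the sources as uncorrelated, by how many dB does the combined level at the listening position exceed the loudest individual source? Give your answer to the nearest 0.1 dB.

Uncorrelated sources add in intensity (power), not in dB.
L_total = 10·log₁₀(10^(83.3/10) + 10^(68.0/10) + 10^(70.9/10)) = 83.66 dB SPL.
Excess over the loudest (83.3 dB): 83.66 − 83.3 = 0.4 dB.

0.4 dB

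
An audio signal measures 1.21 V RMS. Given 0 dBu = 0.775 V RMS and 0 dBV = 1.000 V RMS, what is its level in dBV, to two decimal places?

dBV = 20·log₁₀(V / 1.000 V).
20·log₁₀(1.21/1.000) = +1.66 dBV.

+1.66 dBV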